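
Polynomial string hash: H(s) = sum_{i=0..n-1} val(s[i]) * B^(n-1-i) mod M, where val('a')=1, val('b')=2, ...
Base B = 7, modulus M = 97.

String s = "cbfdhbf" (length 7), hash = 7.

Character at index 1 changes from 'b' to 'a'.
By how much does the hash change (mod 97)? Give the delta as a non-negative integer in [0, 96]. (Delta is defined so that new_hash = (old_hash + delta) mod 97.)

Delta formula: (val(new) - val(old)) * B^(n-1-k) mod M
  val('a') - val('b') = 1 - 2 = -1
  B^(n-1-k) = 7^5 mod 97 = 26
  Delta = -1 * 26 mod 97 = 71

Answer: 71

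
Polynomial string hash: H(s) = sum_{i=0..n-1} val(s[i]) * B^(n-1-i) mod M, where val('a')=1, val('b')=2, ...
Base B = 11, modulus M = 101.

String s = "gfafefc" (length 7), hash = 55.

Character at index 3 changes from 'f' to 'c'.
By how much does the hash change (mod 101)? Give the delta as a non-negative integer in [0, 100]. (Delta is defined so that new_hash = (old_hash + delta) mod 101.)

Answer: 47

Derivation:
Delta formula: (val(new) - val(old)) * B^(n-1-k) mod M
  val('c') - val('f') = 3 - 6 = -3
  B^(n-1-k) = 11^3 mod 101 = 18
  Delta = -3 * 18 mod 101 = 47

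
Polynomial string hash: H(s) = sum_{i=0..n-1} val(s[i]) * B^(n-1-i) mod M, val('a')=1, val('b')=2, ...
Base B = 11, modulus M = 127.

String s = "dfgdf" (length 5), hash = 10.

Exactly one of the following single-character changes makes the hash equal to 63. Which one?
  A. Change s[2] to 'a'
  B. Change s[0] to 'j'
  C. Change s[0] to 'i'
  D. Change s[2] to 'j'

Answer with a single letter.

Answer: C

Derivation:
Option A: s[2]='g'->'a', delta=(1-7)*11^2 mod 127 = 36, hash=10+36 mod 127 = 46
Option B: s[0]='d'->'j', delta=(10-4)*11^4 mod 127 = 89, hash=10+89 mod 127 = 99
Option C: s[0]='d'->'i', delta=(9-4)*11^4 mod 127 = 53, hash=10+53 mod 127 = 63 <-- target
Option D: s[2]='g'->'j', delta=(10-7)*11^2 mod 127 = 109, hash=10+109 mod 127 = 119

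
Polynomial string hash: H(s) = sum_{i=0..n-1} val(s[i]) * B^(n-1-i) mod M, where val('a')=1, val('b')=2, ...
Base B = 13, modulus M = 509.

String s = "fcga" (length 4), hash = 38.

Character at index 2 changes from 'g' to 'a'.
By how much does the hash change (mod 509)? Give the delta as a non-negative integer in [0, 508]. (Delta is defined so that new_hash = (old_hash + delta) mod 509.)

Answer: 431

Derivation:
Delta formula: (val(new) - val(old)) * B^(n-1-k) mod M
  val('a') - val('g') = 1 - 7 = -6
  B^(n-1-k) = 13^1 mod 509 = 13
  Delta = -6 * 13 mod 509 = 431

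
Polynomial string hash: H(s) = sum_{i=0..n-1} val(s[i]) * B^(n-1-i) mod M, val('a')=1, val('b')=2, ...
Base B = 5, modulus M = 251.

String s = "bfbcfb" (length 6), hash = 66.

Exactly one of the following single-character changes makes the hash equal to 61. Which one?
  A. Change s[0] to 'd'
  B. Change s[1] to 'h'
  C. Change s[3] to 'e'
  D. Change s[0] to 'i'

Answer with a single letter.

Answer: B

Derivation:
Option A: s[0]='b'->'d', delta=(4-2)*5^5 mod 251 = 226, hash=66+226 mod 251 = 41
Option B: s[1]='f'->'h', delta=(8-6)*5^4 mod 251 = 246, hash=66+246 mod 251 = 61 <-- target
Option C: s[3]='c'->'e', delta=(5-3)*5^2 mod 251 = 50, hash=66+50 mod 251 = 116
Option D: s[0]='b'->'i', delta=(9-2)*5^5 mod 251 = 38, hash=66+38 mod 251 = 104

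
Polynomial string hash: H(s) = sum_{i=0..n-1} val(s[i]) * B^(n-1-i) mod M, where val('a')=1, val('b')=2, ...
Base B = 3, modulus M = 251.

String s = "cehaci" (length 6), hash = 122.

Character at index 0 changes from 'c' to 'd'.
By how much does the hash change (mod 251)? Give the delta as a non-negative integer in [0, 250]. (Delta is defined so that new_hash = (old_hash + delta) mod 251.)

Answer: 243

Derivation:
Delta formula: (val(new) - val(old)) * B^(n-1-k) mod M
  val('d') - val('c') = 4 - 3 = 1
  B^(n-1-k) = 3^5 mod 251 = 243
  Delta = 1 * 243 mod 251 = 243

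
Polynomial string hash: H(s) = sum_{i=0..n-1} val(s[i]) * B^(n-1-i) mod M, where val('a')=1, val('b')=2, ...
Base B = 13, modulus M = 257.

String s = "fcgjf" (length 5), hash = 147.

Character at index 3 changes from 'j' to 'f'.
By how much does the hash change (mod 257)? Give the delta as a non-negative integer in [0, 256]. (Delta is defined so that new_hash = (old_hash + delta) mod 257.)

Answer: 205

Derivation:
Delta formula: (val(new) - val(old)) * B^(n-1-k) mod M
  val('f') - val('j') = 6 - 10 = -4
  B^(n-1-k) = 13^1 mod 257 = 13
  Delta = -4 * 13 mod 257 = 205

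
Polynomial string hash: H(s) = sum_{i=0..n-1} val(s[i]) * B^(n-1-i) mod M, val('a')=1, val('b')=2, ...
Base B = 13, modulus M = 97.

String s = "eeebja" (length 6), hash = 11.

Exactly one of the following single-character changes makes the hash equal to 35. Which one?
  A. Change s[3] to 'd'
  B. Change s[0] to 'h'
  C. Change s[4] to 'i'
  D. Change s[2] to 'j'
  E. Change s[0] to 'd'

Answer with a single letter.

Answer: D

Derivation:
Option A: s[3]='b'->'d', delta=(4-2)*13^2 mod 97 = 47, hash=11+47 mod 97 = 58
Option B: s[0]='e'->'h', delta=(8-5)*13^5 mod 97 = 28, hash=11+28 mod 97 = 39
Option C: s[4]='j'->'i', delta=(9-10)*13^1 mod 97 = 84, hash=11+84 mod 97 = 95
Option D: s[2]='e'->'j', delta=(10-5)*13^3 mod 97 = 24, hash=11+24 mod 97 = 35 <-- target
Option E: s[0]='e'->'d', delta=(4-5)*13^5 mod 97 = 23, hash=11+23 mod 97 = 34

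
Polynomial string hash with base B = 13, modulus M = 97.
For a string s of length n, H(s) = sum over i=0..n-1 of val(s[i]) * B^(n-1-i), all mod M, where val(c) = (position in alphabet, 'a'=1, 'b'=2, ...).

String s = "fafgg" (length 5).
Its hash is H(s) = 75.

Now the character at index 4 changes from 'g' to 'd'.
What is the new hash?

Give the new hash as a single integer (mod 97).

val('g') = 7, val('d') = 4
Position k = 4, exponent = n-1-k = 0
B^0 mod M = 13^0 mod 97 = 1
Delta = (4 - 7) * 1 mod 97 = 94
New hash = (75 + 94) mod 97 = 72

Answer: 72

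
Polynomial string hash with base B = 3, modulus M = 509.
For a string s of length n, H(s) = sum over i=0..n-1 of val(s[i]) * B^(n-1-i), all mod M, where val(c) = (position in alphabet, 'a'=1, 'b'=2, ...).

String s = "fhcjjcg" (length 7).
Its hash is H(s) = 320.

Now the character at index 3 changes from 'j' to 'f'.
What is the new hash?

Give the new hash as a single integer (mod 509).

Answer: 212

Derivation:
val('j') = 10, val('f') = 6
Position k = 3, exponent = n-1-k = 3
B^3 mod M = 3^3 mod 509 = 27
Delta = (6 - 10) * 27 mod 509 = 401
New hash = (320 + 401) mod 509 = 212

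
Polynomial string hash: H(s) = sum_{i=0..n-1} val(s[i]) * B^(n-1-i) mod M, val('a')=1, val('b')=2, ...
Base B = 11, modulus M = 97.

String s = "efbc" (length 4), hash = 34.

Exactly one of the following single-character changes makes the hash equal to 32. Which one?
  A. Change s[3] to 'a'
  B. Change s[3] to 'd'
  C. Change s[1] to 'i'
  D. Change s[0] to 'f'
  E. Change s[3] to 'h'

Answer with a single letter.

Answer: A

Derivation:
Option A: s[3]='c'->'a', delta=(1-3)*11^0 mod 97 = 95, hash=34+95 mod 97 = 32 <-- target
Option B: s[3]='c'->'d', delta=(4-3)*11^0 mod 97 = 1, hash=34+1 mod 97 = 35
Option C: s[1]='f'->'i', delta=(9-6)*11^2 mod 97 = 72, hash=34+72 mod 97 = 9
Option D: s[0]='e'->'f', delta=(6-5)*11^3 mod 97 = 70, hash=34+70 mod 97 = 7
Option E: s[3]='c'->'h', delta=(8-3)*11^0 mod 97 = 5, hash=34+5 mod 97 = 39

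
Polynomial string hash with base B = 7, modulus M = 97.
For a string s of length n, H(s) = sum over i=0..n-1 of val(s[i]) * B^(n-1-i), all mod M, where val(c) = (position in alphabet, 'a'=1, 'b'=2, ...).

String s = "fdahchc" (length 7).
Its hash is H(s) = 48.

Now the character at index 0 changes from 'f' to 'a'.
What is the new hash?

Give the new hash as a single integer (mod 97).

val('f') = 6, val('a') = 1
Position k = 0, exponent = n-1-k = 6
B^6 mod M = 7^6 mod 97 = 85
Delta = (1 - 6) * 85 mod 97 = 60
New hash = (48 + 60) mod 97 = 11

Answer: 11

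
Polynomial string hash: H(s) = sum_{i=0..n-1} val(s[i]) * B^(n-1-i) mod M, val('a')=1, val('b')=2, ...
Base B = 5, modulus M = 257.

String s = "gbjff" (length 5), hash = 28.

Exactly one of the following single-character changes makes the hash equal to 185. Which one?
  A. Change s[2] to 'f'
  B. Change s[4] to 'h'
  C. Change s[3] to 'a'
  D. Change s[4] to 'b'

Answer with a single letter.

Answer: A

Derivation:
Option A: s[2]='j'->'f', delta=(6-10)*5^2 mod 257 = 157, hash=28+157 mod 257 = 185 <-- target
Option B: s[4]='f'->'h', delta=(8-6)*5^0 mod 257 = 2, hash=28+2 mod 257 = 30
Option C: s[3]='f'->'a', delta=(1-6)*5^1 mod 257 = 232, hash=28+232 mod 257 = 3
Option D: s[4]='f'->'b', delta=(2-6)*5^0 mod 257 = 253, hash=28+253 mod 257 = 24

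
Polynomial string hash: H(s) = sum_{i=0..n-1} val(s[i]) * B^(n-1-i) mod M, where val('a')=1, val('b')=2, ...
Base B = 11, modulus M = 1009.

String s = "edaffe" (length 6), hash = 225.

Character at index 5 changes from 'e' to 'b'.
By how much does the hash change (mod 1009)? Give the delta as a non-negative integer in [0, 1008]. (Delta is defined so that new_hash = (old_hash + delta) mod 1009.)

Answer: 1006

Derivation:
Delta formula: (val(new) - val(old)) * B^(n-1-k) mod M
  val('b') - val('e') = 2 - 5 = -3
  B^(n-1-k) = 11^0 mod 1009 = 1
  Delta = -3 * 1 mod 1009 = 1006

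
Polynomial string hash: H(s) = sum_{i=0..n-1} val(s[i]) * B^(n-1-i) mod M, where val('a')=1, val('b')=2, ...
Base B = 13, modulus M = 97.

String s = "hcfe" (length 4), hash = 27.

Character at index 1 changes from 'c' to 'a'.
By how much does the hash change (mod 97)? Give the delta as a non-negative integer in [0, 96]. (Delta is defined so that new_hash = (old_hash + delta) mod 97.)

Delta formula: (val(new) - val(old)) * B^(n-1-k) mod M
  val('a') - val('c') = 1 - 3 = -2
  B^(n-1-k) = 13^2 mod 97 = 72
  Delta = -2 * 72 mod 97 = 50

Answer: 50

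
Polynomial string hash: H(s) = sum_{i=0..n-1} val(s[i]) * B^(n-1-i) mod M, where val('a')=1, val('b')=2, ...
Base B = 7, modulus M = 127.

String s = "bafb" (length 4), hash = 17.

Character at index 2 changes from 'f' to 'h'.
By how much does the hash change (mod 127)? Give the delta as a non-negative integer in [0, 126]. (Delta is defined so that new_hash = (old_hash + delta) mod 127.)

Delta formula: (val(new) - val(old)) * B^(n-1-k) mod M
  val('h') - val('f') = 8 - 6 = 2
  B^(n-1-k) = 7^1 mod 127 = 7
  Delta = 2 * 7 mod 127 = 14

Answer: 14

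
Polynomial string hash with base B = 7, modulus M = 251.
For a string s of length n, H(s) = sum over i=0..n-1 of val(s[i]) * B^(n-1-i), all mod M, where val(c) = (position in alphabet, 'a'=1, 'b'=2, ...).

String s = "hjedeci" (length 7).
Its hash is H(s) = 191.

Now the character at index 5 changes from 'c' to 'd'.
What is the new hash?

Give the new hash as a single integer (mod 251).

val('c') = 3, val('d') = 4
Position k = 5, exponent = n-1-k = 1
B^1 mod M = 7^1 mod 251 = 7
Delta = (4 - 3) * 7 mod 251 = 7
New hash = (191 + 7) mod 251 = 198

Answer: 198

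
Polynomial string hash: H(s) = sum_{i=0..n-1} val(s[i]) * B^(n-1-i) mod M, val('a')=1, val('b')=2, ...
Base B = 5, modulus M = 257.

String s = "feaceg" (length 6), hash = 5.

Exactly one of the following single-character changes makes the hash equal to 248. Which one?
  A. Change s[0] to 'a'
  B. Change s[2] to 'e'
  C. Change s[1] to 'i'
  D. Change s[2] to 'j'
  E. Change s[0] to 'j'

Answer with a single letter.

Answer: B

Derivation:
Option A: s[0]='f'->'a', delta=(1-6)*5^5 mod 257 = 52, hash=5+52 mod 257 = 57
Option B: s[2]='a'->'e', delta=(5-1)*5^3 mod 257 = 243, hash=5+243 mod 257 = 248 <-- target
Option C: s[1]='e'->'i', delta=(9-5)*5^4 mod 257 = 187, hash=5+187 mod 257 = 192
Option D: s[2]='a'->'j', delta=(10-1)*5^3 mod 257 = 97, hash=5+97 mod 257 = 102
Option E: s[0]='f'->'j', delta=(10-6)*5^5 mod 257 = 164, hash=5+164 mod 257 = 169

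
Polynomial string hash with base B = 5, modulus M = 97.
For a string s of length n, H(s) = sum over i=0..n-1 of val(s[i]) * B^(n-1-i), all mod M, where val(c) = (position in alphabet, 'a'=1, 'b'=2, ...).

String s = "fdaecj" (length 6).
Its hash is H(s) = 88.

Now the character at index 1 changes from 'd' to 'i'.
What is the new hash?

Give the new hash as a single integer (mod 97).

Answer: 12

Derivation:
val('d') = 4, val('i') = 9
Position k = 1, exponent = n-1-k = 4
B^4 mod M = 5^4 mod 97 = 43
Delta = (9 - 4) * 43 mod 97 = 21
New hash = (88 + 21) mod 97 = 12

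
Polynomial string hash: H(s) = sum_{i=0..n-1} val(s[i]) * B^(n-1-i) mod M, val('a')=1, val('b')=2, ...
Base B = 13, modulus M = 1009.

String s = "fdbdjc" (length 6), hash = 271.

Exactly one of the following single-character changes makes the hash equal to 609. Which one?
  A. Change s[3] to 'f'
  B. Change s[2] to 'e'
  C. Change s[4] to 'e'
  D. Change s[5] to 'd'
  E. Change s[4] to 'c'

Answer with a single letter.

Option A: s[3]='d'->'f', delta=(6-4)*13^2 mod 1009 = 338, hash=271+338 mod 1009 = 609 <-- target
Option B: s[2]='b'->'e', delta=(5-2)*13^3 mod 1009 = 537, hash=271+537 mod 1009 = 808
Option C: s[4]='j'->'e', delta=(5-10)*13^1 mod 1009 = 944, hash=271+944 mod 1009 = 206
Option D: s[5]='c'->'d', delta=(4-3)*13^0 mod 1009 = 1, hash=271+1 mod 1009 = 272
Option E: s[4]='j'->'c', delta=(3-10)*13^1 mod 1009 = 918, hash=271+918 mod 1009 = 180

Answer: A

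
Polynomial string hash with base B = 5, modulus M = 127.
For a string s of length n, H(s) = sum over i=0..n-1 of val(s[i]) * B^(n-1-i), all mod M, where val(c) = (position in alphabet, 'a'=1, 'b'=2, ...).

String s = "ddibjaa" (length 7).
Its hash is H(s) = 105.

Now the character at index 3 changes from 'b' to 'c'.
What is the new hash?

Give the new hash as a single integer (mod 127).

val('b') = 2, val('c') = 3
Position k = 3, exponent = n-1-k = 3
B^3 mod M = 5^3 mod 127 = 125
Delta = (3 - 2) * 125 mod 127 = 125
New hash = (105 + 125) mod 127 = 103

Answer: 103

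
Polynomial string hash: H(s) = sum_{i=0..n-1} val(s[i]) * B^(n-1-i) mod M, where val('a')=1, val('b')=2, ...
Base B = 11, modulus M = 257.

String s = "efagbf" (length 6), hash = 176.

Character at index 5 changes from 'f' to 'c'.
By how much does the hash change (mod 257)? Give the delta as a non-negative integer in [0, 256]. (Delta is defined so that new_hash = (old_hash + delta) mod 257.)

Answer: 254

Derivation:
Delta formula: (val(new) - val(old)) * B^(n-1-k) mod M
  val('c') - val('f') = 3 - 6 = -3
  B^(n-1-k) = 11^0 mod 257 = 1
  Delta = -3 * 1 mod 257 = 254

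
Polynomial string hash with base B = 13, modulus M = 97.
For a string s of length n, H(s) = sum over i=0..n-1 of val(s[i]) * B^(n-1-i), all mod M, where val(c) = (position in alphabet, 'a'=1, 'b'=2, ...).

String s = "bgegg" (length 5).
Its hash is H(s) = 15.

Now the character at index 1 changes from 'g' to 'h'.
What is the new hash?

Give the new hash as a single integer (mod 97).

val('g') = 7, val('h') = 8
Position k = 1, exponent = n-1-k = 3
B^3 mod M = 13^3 mod 97 = 63
Delta = (8 - 7) * 63 mod 97 = 63
New hash = (15 + 63) mod 97 = 78

Answer: 78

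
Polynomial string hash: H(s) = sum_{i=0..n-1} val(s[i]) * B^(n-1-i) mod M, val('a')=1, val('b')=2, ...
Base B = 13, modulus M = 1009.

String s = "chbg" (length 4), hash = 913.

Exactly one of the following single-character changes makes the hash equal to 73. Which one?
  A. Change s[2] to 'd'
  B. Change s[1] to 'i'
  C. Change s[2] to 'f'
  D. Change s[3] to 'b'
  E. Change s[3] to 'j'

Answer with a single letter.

Answer: B

Derivation:
Option A: s[2]='b'->'d', delta=(4-2)*13^1 mod 1009 = 26, hash=913+26 mod 1009 = 939
Option B: s[1]='h'->'i', delta=(9-8)*13^2 mod 1009 = 169, hash=913+169 mod 1009 = 73 <-- target
Option C: s[2]='b'->'f', delta=(6-2)*13^1 mod 1009 = 52, hash=913+52 mod 1009 = 965
Option D: s[3]='g'->'b', delta=(2-7)*13^0 mod 1009 = 1004, hash=913+1004 mod 1009 = 908
Option E: s[3]='g'->'j', delta=(10-7)*13^0 mod 1009 = 3, hash=913+3 mod 1009 = 916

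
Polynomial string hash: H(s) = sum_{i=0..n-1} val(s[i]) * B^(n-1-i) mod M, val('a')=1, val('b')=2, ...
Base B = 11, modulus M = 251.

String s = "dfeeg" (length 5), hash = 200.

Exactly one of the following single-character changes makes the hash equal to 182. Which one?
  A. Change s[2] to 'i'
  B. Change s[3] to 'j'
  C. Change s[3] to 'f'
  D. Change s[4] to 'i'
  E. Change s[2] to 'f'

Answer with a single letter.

Option A: s[2]='e'->'i', delta=(9-5)*11^2 mod 251 = 233, hash=200+233 mod 251 = 182 <-- target
Option B: s[3]='e'->'j', delta=(10-5)*11^1 mod 251 = 55, hash=200+55 mod 251 = 4
Option C: s[3]='e'->'f', delta=(6-5)*11^1 mod 251 = 11, hash=200+11 mod 251 = 211
Option D: s[4]='g'->'i', delta=(9-7)*11^0 mod 251 = 2, hash=200+2 mod 251 = 202
Option E: s[2]='e'->'f', delta=(6-5)*11^2 mod 251 = 121, hash=200+121 mod 251 = 70

Answer: A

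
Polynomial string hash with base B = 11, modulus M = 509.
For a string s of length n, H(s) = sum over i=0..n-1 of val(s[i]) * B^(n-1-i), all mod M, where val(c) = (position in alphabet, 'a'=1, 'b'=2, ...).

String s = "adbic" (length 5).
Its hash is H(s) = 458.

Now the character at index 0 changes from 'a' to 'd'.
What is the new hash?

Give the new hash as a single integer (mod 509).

Answer: 98

Derivation:
val('a') = 1, val('d') = 4
Position k = 0, exponent = n-1-k = 4
B^4 mod M = 11^4 mod 509 = 389
Delta = (4 - 1) * 389 mod 509 = 149
New hash = (458 + 149) mod 509 = 98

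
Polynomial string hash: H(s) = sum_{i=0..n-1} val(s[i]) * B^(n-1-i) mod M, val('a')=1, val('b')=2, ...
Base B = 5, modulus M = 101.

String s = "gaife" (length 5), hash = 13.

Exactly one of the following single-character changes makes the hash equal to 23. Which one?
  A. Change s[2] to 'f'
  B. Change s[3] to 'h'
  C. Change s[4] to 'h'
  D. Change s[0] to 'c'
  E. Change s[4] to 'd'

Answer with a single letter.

Answer: B

Derivation:
Option A: s[2]='i'->'f', delta=(6-9)*5^2 mod 101 = 26, hash=13+26 mod 101 = 39
Option B: s[3]='f'->'h', delta=(8-6)*5^1 mod 101 = 10, hash=13+10 mod 101 = 23 <-- target
Option C: s[4]='e'->'h', delta=(8-5)*5^0 mod 101 = 3, hash=13+3 mod 101 = 16
Option D: s[0]='g'->'c', delta=(3-7)*5^4 mod 101 = 25, hash=13+25 mod 101 = 38
Option E: s[4]='e'->'d', delta=(4-5)*5^0 mod 101 = 100, hash=13+100 mod 101 = 12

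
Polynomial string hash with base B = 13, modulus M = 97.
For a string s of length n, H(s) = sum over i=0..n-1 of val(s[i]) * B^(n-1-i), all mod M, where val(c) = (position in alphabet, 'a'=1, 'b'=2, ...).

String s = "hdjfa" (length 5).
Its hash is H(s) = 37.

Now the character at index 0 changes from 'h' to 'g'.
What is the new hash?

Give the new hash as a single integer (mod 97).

val('h') = 8, val('g') = 7
Position k = 0, exponent = n-1-k = 4
B^4 mod M = 13^4 mod 97 = 43
Delta = (7 - 8) * 43 mod 97 = 54
New hash = (37 + 54) mod 97 = 91

Answer: 91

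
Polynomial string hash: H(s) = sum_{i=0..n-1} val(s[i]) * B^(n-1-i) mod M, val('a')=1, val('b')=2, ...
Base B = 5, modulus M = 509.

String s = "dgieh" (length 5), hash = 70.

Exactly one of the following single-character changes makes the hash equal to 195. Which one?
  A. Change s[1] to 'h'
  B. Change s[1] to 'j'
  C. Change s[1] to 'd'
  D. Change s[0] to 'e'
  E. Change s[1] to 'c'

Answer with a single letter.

Option A: s[1]='g'->'h', delta=(8-7)*5^3 mod 509 = 125, hash=70+125 mod 509 = 195 <-- target
Option B: s[1]='g'->'j', delta=(10-7)*5^3 mod 509 = 375, hash=70+375 mod 509 = 445
Option C: s[1]='g'->'d', delta=(4-7)*5^3 mod 509 = 134, hash=70+134 mod 509 = 204
Option D: s[0]='d'->'e', delta=(5-4)*5^4 mod 509 = 116, hash=70+116 mod 509 = 186
Option E: s[1]='g'->'c', delta=(3-7)*5^3 mod 509 = 9, hash=70+9 mod 509 = 79

Answer: A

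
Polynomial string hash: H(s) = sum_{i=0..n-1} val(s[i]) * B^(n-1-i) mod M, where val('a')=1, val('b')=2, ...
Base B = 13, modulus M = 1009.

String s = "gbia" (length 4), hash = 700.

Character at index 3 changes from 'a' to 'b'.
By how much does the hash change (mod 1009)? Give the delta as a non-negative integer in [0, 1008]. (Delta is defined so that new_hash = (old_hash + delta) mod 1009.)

Delta formula: (val(new) - val(old)) * B^(n-1-k) mod M
  val('b') - val('a') = 2 - 1 = 1
  B^(n-1-k) = 13^0 mod 1009 = 1
  Delta = 1 * 1 mod 1009 = 1

Answer: 1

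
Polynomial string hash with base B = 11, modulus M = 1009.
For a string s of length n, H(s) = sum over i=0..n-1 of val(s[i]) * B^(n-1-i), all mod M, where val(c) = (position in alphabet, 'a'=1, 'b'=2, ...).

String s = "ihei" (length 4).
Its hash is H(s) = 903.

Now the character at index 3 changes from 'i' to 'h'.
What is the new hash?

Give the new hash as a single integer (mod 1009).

Answer: 902

Derivation:
val('i') = 9, val('h') = 8
Position k = 3, exponent = n-1-k = 0
B^0 mod M = 11^0 mod 1009 = 1
Delta = (8 - 9) * 1 mod 1009 = 1008
New hash = (903 + 1008) mod 1009 = 902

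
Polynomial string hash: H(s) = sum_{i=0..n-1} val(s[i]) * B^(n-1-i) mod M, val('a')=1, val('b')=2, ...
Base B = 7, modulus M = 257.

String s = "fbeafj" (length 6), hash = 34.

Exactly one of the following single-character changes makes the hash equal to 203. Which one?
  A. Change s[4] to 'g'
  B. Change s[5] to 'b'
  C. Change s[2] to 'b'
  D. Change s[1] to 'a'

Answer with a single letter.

Answer: D

Derivation:
Option A: s[4]='f'->'g', delta=(7-6)*7^1 mod 257 = 7, hash=34+7 mod 257 = 41
Option B: s[5]='j'->'b', delta=(2-10)*7^0 mod 257 = 249, hash=34+249 mod 257 = 26
Option C: s[2]='e'->'b', delta=(2-5)*7^3 mod 257 = 256, hash=34+256 mod 257 = 33
Option D: s[1]='b'->'a', delta=(1-2)*7^4 mod 257 = 169, hash=34+169 mod 257 = 203 <-- target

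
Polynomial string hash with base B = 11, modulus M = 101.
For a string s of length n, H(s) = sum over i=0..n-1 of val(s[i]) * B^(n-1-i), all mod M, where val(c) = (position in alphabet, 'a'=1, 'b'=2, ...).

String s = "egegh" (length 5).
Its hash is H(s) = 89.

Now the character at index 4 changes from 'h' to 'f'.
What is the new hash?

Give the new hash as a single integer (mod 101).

Answer: 87

Derivation:
val('h') = 8, val('f') = 6
Position k = 4, exponent = n-1-k = 0
B^0 mod M = 11^0 mod 101 = 1
Delta = (6 - 8) * 1 mod 101 = 99
New hash = (89 + 99) mod 101 = 87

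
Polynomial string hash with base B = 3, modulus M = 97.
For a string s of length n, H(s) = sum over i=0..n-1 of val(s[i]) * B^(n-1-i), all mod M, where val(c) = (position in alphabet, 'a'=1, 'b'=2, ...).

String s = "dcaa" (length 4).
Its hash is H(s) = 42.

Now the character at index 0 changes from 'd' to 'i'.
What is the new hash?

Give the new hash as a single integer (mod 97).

val('d') = 4, val('i') = 9
Position k = 0, exponent = n-1-k = 3
B^3 mod M = 3^3 mod 97 = 27
Delta = (9 - 4) * 27 mod 97 = 38
New hash = (42 + 38) mod 97 = 80

Answer: 80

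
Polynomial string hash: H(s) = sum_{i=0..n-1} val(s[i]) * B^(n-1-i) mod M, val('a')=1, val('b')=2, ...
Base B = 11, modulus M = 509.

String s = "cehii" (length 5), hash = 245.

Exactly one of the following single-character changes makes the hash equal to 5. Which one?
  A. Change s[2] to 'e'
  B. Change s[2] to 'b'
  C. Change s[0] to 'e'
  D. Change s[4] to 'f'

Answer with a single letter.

Option A: s[2]='h'->'e', delta=(5-8)*11^2 mod 509 = 146, hash=245+146 mod 509 = 391
Option B: s[2]='h'->'b', delta=(2-8)*11^2 mod 509 = 292, hash=245+292 mod 509 = 28
Option C: s[0]='c'->'e', delta=(5-3)*11^4 mod 509 = 269, hash=245+269 mod 509 = 5 <-- target
Option D: s[4]='i'->'f', delta=(6-9)*11^0 mod 509 = 506, hash=245+506 mod 509 = 242

Answer: C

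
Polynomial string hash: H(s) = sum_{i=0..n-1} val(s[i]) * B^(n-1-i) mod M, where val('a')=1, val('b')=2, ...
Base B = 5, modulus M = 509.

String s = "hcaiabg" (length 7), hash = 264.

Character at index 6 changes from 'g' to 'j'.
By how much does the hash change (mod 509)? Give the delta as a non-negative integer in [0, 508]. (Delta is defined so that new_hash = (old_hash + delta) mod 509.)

Delta formula: (val(new) - val(old)) * B^(n-1-k) mod M
  val('j') - val('g') = 10 - 7 = 3
  B^(n-1-k) = 5^0 mod 509 = 1
  Delta = 3 * 1 mod 509 = 3

Answer: 3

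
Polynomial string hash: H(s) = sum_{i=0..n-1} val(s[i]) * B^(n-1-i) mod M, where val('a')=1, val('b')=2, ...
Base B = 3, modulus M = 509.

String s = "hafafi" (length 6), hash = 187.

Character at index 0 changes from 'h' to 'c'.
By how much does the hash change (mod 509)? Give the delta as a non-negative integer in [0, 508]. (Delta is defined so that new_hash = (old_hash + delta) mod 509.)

Answer: 312

Derivation:
Delta formula: (val(new) - val(old)) * B^(n-1-k) mod M
  val('c') - val('h') = 3 - 8 = -5
  B^(n-1-k) = 3^5 mod 509 = 243
  Delta = -5 * 243 mod 509 = 312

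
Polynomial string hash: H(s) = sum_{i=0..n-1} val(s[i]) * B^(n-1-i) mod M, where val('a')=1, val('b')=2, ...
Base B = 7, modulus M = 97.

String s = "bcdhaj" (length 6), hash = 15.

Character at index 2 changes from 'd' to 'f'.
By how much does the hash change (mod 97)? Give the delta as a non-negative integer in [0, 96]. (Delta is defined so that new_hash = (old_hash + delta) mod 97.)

Delta formula: (val(new) - val(old)) * B^(n-1-k) mod M
  val('f') - val('d') = 6 - 4 = 2
  B^(n-1-k) = 7^3 mod 97 = 52
  Delta = 2 * 52 mod 97 = 7

Answer: 7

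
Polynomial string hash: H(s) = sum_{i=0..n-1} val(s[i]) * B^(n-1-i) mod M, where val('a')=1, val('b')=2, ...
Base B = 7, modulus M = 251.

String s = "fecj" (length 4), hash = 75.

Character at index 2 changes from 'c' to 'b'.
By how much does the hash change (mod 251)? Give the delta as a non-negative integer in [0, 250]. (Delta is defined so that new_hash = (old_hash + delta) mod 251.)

Delta formula: (val(new) - val(old)) * B^(n-1-k) mod M
  val('b') - val('c') = 2 - 3 = -1
  B^(n-1-k) = 7^1 mod 251 = 7
  Delta = -1 * 7 mod 251 = 244

Answer: 244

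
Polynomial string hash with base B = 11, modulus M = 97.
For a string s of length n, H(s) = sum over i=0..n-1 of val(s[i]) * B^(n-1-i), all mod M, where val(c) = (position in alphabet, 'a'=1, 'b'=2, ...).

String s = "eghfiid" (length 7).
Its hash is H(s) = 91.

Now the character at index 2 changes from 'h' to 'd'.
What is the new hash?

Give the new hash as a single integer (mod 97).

Answer: 18

Derivation:
val('h') = 8, val('d') = 4
Position k = 2, exponent = n-1-k = 4
B^4 mod M = 11^4 mod 97 = 91
Delta = (4 - 8) * 91 mod 97 = 24
New hash = (91 + 24) mod 97 = 18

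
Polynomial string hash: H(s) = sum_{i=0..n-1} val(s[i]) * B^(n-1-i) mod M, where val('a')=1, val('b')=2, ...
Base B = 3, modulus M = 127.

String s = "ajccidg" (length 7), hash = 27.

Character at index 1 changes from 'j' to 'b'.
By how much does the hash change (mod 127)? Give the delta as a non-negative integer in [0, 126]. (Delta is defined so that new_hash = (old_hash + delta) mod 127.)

Answer: 88

Derivation:
Delta formula: (val(new) - val(old)) * B^(n-1-k) mod M
  val('b') - val('j') = 2 - 10 = -8
  B^(n-1-k) = 3^5 mod 127 = 116
  Delta = -8 * 116 mod 127 = 88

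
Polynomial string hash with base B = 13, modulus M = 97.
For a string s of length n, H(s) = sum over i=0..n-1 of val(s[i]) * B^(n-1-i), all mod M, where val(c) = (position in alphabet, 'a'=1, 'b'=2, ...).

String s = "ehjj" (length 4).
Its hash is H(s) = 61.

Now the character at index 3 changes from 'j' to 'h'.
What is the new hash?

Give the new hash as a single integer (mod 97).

val('j') = 10, val('h') = 8
Position k = 3, exponent = n-1-k = 0
B^0 mod M = 13^0 mod 97 = 1
Delta = (8 - 10) * 1 mod 97 = 95
New hash = (61 + 95) mod 97 = 59

Answer: 59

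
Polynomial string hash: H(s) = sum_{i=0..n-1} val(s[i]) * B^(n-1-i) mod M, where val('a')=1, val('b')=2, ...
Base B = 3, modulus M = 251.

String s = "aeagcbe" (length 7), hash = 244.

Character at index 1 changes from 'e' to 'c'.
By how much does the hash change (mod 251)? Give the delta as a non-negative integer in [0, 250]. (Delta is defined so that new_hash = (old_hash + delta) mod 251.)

Delta formula: (val(new) - val(old)) * B^(n-1-k) mod M
  val('c') - val('e') = 3 - 5 = -2
  B^(n-1-k) = 3^5 mod 251 = 243
  Delta = -2 * 243 mod 251 = 16

Answer: 16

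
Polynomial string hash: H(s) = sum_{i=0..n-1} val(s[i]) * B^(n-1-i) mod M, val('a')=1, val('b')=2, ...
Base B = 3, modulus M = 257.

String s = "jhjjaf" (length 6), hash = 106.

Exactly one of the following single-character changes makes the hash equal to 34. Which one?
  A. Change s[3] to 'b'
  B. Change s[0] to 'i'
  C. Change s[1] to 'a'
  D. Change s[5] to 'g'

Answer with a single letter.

Option A: s[3]='j'->'b', delta=(2-10)*3^2 mod 257 = 185, hash=106+185 mod 257 = 34 <-- target
Option B: s[0]='j'->'i', delta=(9-10)*3^5 mod 257 = 14, hash=106+14 mod 257 = 120
Option C: s[1]='h'->'a', delta=(1-8)*3^4 mod 257 = 204, hash=106+204 mod 257 = 53
Option D: s[5]='f'->'g', delta=(7-6)*3^0 mod 257 = 1, hash=106+1 mod 257 = 107

Answer: A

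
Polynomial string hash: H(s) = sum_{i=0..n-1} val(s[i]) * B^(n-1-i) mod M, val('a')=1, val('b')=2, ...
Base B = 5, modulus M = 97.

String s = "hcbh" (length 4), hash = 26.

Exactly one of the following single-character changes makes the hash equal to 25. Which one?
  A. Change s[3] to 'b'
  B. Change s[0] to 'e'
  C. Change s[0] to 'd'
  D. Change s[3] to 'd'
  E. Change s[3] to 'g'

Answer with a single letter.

Answer: E

Derivation:
Option A: s[3]='h'->'b', delta=(2-8)*5^0 mod 97 = 91, hash=26+91 mod 97 = 20
Option B: s[0]='h'->'e', delta=(5-8)*5^3 mod 97 = 13, hash=26+13 mod 97 = 39
Option C: s[0]='h'->'d', delta=(4-8)*5^3 mod 97 = 82, hash=26+82 mod 97 = 11
Option D: s[3]='h'->'d', delta=(4-8)*5^0 mod 97 = 93, hash=26+93 mod 97 = 22
Option E: s[3]='h'->'g', delta=(7-8)*5^0 mod 97 = 96, hash=26+96 mod 97 = 25 <-- target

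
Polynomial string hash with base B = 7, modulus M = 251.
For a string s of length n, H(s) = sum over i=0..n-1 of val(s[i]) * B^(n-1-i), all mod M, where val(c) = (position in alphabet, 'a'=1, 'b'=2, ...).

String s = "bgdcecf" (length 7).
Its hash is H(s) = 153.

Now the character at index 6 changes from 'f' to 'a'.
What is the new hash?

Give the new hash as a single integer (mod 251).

val('f') = 6, val('a') = 1
Position k = 6, exponent = n-1-k = 0
B^0 mod M = 7^0 mod 251 = 1
Delta = (1 - 6) * 1 mod 251 = 246
New hash = (153 + 246) mod 251 = 148

Answer: 148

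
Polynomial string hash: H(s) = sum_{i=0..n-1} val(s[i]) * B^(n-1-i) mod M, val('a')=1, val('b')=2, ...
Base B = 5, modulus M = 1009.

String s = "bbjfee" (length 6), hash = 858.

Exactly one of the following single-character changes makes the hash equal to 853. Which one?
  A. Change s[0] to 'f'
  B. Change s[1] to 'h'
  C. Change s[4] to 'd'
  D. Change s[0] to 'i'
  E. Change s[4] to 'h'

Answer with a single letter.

Option A: s[0]='b'->'f', delta=(6-2)*5^5 mod 1009 = 392, hash=858+392 mod 1009 = 241
Option B: s[1]='b'->'h', delta=(8-2)*5^4 mod 1009 = 723, hash=858+723 mod 1009 = 572
Option C: s[4]='e'->'d', delta=(4-5)*5^1 mod 1009 = 1004, hash=858+1004 mod 1009 = 853 <-- target
Option D: s[0]='b'->'i', delta=(9-2)*5^5 mod 1009 = 686, hash=858+686 mod 1009 = 535
Option E: s[4]='e'->'h', delta=(8-5)*5^1 mod 1009 = 15, hash=858+15 mod 1009 = 873

Answer: C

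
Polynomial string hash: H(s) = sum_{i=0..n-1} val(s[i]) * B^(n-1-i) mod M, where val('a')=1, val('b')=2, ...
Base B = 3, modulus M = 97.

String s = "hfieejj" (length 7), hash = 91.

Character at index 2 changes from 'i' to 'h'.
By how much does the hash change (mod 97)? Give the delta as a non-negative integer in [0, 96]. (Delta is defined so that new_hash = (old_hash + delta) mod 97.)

Answer: 16

Derivation:
Delta formula: (val(new) - val(old)) * B^(n-1-k) mod M
  val('h') - val('i') = 8 - 9 = -1
  B^(n-1-k) = 3^4 mod 97 = 81
  Delta = -1 * 81 mod 97 = 16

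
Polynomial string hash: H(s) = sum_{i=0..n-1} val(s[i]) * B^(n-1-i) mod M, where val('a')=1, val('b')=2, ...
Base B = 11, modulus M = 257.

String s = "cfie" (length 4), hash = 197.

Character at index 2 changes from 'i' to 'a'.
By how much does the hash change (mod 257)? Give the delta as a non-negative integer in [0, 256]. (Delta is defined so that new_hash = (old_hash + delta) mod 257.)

Delta formula: (val(new) - val(old)) * B^(n-1-k) mod M
  val('a') - val('i') = 1 - 9 = -8
  B^(n-1-k) = 11^1 mod 257 = 11
  Delta = -8 * 11 mod 257 = 169

Answer: 169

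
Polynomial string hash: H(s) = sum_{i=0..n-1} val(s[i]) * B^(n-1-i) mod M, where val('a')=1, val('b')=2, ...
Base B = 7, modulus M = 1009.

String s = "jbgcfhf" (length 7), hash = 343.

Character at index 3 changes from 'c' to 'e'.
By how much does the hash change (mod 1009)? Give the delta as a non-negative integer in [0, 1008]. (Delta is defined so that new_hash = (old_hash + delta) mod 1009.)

Delta formula: (val(new) - val(old)) * B^(n-1-k) mod M
  val('e') - val('c') = 5 - 3 = 2
  B^(n-1-k) = 7^3 mod 1009 = 343
  Delta = 2 * 343 mod 1009 = 686

Answer: 686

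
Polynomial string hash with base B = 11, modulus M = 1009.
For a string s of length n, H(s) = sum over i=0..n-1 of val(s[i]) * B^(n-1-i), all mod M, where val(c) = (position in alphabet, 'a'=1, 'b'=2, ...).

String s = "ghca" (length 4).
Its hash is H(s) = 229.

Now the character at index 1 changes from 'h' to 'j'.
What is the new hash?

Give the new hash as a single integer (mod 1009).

Answer: 471

Derivation:
val('h') = 8, val('j') = 10
Position k = 1, exponent = n-1-k = 2
B^2 mod M = 11^2 mod 1009 = 121
Delta = (10 - 8) * 121 mod 1009 = 242
New hash = (229 + 242) mod 1009 = 471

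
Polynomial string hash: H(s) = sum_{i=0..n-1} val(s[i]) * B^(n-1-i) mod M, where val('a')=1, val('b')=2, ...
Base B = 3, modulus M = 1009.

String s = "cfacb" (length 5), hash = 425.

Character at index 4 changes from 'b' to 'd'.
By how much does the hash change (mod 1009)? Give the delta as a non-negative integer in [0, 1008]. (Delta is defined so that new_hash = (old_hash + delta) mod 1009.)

Answer: 2

Derivation:
Delta formula: (val(new) - val(old)) * B^(n-1-k) mod M
  val('d') - val('b') = 4 - 2 = 2
  B^(n-1-k) = 3^0 mod 1009 = 1
  Delta = 2 * 1 mod 1009 = 2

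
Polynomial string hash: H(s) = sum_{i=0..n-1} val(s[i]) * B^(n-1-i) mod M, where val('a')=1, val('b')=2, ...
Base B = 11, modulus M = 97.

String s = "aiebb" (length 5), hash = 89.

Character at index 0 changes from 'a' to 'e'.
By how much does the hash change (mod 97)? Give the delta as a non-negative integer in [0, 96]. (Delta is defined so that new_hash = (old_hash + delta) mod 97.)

Answer: 73

Derivation:
Delta formula: (val(new) - val(old)) * B^(n-1-k) mod M
  val('e') - val('a') = 5 - 1 = 4
  B^(n-1-k) = 11^4 mod 97 = 91
  Delta = 4 * 91 mod 97 = 73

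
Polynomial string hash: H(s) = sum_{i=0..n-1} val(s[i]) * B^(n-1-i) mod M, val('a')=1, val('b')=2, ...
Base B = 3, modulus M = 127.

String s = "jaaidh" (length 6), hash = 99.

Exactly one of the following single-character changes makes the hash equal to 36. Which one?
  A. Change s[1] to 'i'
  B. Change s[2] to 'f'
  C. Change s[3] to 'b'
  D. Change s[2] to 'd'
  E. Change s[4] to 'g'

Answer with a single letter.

Answer: C

Derivation:
Option A: s[1]='a'->'i', delta=(9-1)*3^4 mod 127 = 13, hash=99+13 mod 127 = 112
Option B: s[2]='a'->'f', delta=(6-1)*3^3 mod 127 = 8, hash=99+8 mod 127 = 107
Option C: s[3]='i'->'b', delta=(2-9)*3^2 mod 127 = 64, hash=99+64 mod 127 = 36 <-- target
Option D: s[2]='a'->'d', delta=(4-1)*3^3 mod 127 = 81, hash=99+81 mod 127 = 53
Option E: s[4]='d'->'g', delta=(7-4)*3^1 mod 127 = 9, hash=99+9 mod 127 = 108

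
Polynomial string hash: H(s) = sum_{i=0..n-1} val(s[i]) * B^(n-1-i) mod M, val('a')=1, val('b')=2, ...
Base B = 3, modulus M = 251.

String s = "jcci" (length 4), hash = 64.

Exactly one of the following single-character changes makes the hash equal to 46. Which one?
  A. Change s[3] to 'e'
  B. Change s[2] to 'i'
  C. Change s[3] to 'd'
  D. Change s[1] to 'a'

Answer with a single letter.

Answer: D

Derivation:
Option A: s[3]='i'->'e', delta=(5-9)*3^0 mod 251 = 247, hash=64+247 mod 251 = 60
Option B: s[2]='c'->'i', delta=(9-3)*3^1 mod 251 = 18, hash=64+18 mod 251 = 82
Option C: s[3]='i'->'d', delta=(4-9)*3^0 mod 251 = 246, hash=64+246 mod 251 = 59
Option D: s[1]='c'->'a', delta=(1-3)*3^2 mod 251 = 233, hash=64+233 mod 251 = 46 <-- target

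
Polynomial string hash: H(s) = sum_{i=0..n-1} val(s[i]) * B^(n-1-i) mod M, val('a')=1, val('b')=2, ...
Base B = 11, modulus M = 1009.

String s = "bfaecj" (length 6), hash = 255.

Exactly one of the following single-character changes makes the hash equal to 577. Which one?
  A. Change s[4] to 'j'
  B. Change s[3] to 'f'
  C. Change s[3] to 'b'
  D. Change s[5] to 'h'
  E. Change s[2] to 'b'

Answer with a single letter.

Option A: s[4]='c'->'j', delta=(10-3)*11^1 mod 1009 = 77, hash=255+77 mod 1009 = 332
Option B: s[3]='e'->'f', delta=(6-5)*11^2 mod 1009 = 121, hash=255+121 mod 1009 = 376
Option C: s[3]='e'->'b', delta=(2-5)*11^2 mod 1009 = 646, hash=255+646 mod 1009 = 901
Option D: s[5]='j'->'h', delta=(8-10)*11^0 mod 1009 = 1007, hash=255+1007 mod 1009 = 253
Option E: s[2]='a'->'b', delta=(2-1)*11^3 mod 1009 = 322, hash=255+322 mod 1009 = 577 <-- target

Answer: E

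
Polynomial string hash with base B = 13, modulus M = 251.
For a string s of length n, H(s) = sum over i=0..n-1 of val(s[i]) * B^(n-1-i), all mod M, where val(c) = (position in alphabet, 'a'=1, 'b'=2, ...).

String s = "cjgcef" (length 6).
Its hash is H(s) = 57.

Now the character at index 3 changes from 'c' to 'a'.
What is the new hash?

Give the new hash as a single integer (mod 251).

Answer: 221

Derivation:
val('c') = 3, val('a') = 1
Position k = 3, exponent = n-1-k = 2
B^2 mod M = 13^2 mod 251 = 169
Delta = (1 - 3) * 169 mod 251 = 164
New hash = (57 + 164) mod 251 = 221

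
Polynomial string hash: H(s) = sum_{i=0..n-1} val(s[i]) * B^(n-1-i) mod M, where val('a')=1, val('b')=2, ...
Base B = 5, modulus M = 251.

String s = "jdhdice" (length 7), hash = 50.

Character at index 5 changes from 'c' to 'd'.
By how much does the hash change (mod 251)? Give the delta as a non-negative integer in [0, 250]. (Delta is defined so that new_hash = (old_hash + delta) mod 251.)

Delta formula: (val(new) - val(old)) * B^(n-1-k) mod M
  val('d') - val('c') = 4 - 3 = 1
  B^(n-1-k) = 5^1 mod 251 = 5
  Delta = 1 * 5 mod 251 = 5

Answer: 5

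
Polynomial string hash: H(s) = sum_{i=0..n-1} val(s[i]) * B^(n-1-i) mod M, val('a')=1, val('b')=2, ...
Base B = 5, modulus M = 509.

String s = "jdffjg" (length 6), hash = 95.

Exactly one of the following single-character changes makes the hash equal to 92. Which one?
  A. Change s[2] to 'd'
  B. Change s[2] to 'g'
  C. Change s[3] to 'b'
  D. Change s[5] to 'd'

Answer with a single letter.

Option A: s[2]='f'->'d', delta=(4-6)*5^3 mod 509 = 259, hash=95+259 mod 509 = 354
Option B: s[2]='f'->'g', delta=(7-6)*5^3 mod 509 = 125, hash=95+125 mod 509 = 220
Option C: s[3]='f'->'b', delta=(2-6)*5^2 mod 509 = 409, hash=95+409 mod 509 = 504
Option D: s[5]='g'->'d', delta=(4-7)*5^0 mod 509 = 506, hash=95+506 mod 509 = 92 <-- target

Answer: D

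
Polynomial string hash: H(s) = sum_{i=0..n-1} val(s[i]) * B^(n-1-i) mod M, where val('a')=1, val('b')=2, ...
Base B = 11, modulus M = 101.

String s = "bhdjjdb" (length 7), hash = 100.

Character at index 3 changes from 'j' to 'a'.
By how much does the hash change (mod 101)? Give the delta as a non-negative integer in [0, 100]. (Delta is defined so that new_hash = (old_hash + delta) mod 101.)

Answer: 40

Derivation:
Delta formula: (val(new) - val(old)) * B^(n-1-k) mod M
  val('a') - val('j') = 1 - 10 = -9
  B^(n-1-k) = 11^3 mod 101 = 18
  Delta = -9 * 18 mod 101 = 40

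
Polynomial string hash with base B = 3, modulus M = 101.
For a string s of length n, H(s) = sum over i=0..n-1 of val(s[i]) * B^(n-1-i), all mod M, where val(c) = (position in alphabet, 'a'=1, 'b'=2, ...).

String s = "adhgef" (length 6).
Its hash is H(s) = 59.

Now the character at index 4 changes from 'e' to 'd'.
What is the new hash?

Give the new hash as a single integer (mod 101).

Answer: 56

Derivation:
val('e') = 5, val('d') = 4
Position k = 4, exponent = n-1-k = 1
B^1 mod M = 3^1 mod 101 = 3
Delta = (4 - 5) * 3 mod 101 = 98
New hash = (59 + 98) mod 101 = 56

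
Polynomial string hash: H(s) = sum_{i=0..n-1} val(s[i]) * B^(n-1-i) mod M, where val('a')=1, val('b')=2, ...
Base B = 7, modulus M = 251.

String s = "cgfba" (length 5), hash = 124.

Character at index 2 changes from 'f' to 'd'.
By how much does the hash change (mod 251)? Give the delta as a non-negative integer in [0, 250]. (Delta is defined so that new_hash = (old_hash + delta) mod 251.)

Delta formula: (val(new) - val(old)) * B^(n-1-k) mod M
  val('d') - val('f') = 4 - 6 = -2
  B^(n-1-k) = 7^2 mod 251 = 49
  Delta = -2 * 49 mod 251 = 153

Answer: 153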